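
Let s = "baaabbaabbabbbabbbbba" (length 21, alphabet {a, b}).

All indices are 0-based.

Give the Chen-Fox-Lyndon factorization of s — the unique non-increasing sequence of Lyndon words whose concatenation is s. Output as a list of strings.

emit factor 1: 'b' (i=0, period=1)
emit factor 2: 'aaabbaabbabbbabbbbb' (i=1, period=19)
emit factor 3: 'a' (i=20, period=1)

["b", "aaabbaabbabbbabbbbb", "a"]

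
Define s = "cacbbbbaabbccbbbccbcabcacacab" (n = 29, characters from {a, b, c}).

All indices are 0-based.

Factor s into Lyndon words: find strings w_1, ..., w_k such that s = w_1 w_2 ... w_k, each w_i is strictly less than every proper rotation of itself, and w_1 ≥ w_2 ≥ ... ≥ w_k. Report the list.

emit factor 1: 'c' (i=0, period=1)
emit factor 2: 'acbbbb' (i=1, period=6)
emit factor 3: 'aabbccbbbccbcabcacacab' (i=7, period=22)

["c", "acbbbb", "aabbccbbbccbcabcacacab"]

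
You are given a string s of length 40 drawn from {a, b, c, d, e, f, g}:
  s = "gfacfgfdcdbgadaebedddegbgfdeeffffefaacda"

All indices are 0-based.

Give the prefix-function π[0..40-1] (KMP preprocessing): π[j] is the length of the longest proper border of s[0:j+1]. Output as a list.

π[0] = 0
j=1 s[j]='f': π[1]=0 (border '')
j=2 s[j]='a': π[2]=0 (border '')
j=3 s[j]='c': π[3]=0 (border '')
j=4 s[j]='f': π[4]=0 (border '')
j=5 s[j]='g': π[5]=1 (border 'g')
j=6 s[j]='f': π[6]=2 (border 'gf')
j=7 s[j]='d': k: 2→0; π[7]=0 (border '')
j=8 s[j]='c': π[8]=0 (border '')
j=9 s[j]='d': π[9]=0 (border '')
j=10 s[j]='b': π[10]=0 (border '')
j=11 s[j]='g': π[11]=1 (border 'g')
j=12 s[j]='a': k: 1→0; π[12]=0 (border '')
j=13 s[j]='d': π[13]=0 (border '')
j=14 s[j]='a': π[14]=0 (border '')
j=15 s[j]='e': π[15]=0 (border '')
j=16 s[j]='b': π[16]=0 (border '')
j=17 s[j]='e': π[17]=0 (border '')
j=18 s[j]='d': π[18]=0 (border '')
j=19 s[j]='d': π[19]=0 (border '')
j=20 s[j]='d': π[20]=0 (border '')
j=21 s[j]='e': π[21]=0 (border '')
j=22 s[j]='g': π[22]=1 (border 'g')
j=23 s[j]='b': k: 1→0; π[23]=0 (border '')
j=24 s[j]='g': π[24]=1 (border 'g')
j=25 s[j]='f': π[25]=2 (border 'gf')
j=26 s[j]='d': k: 2→0; π[26]=0 (border '')
j=27 s[j]='e': π[27]=0 (border '')
j=28 s[j]='e': π[28]=0 (border '')
j=29 s[j]='f': π[29]=0 (border '')
j=30 s[j]='f': π[30]=0 (border '')
j=31 s[j]='f': π[31]=0 (border '')
j=32 s[j]='f': π[32]=0 (border '')
j=33 s[j]='e': π[33]=0 (border '')
j=34 s[j]='f': π[34]=0 (border '')
j=35 s[j]='a': π[35]=0 (border '')
j=36 s[j]='a': π[36]=0 (border '')
j=37 s[j]='c': π[37]=0 (border '')
j=38 s[j]='d': π[38]=0 (border '')
j=39 s[j]='a': π[39]=0 (border '')

[0, 0, 0, 0, 0, 1, 2, 0, 0, 0, 0, 1, 0, 0, 0, 0, 0, 0, 0, 0, 0, 0, 1, 0, 1, 2, 0, 0, 0, 0, 0, 0, 0, 0, 0, 0, 0, 0, 0, 0]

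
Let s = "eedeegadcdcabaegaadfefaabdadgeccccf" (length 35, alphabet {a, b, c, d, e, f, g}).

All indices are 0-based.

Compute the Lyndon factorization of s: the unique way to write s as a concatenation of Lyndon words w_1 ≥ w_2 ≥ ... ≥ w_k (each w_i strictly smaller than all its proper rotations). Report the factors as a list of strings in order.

["e", "e", "deeg", "adcdc", "abaeg", "aadfef", "aabdadgeccccf"]

emit factor 1: 'e' (i=0, period=1)
emit factor 2: 'e' (i=1, period=1)
emit factor 3: 'deeg' (i=2, period=4)
emit factor 4: 'adcdc' (i=6, period=5)
emit factor 5: 'abaeg' (i=11, period=5)
emit factor 6: 'aadfef' (i=16, period=6)
emit factor 7: 'aabdadgeccccf' (i=22, period=13)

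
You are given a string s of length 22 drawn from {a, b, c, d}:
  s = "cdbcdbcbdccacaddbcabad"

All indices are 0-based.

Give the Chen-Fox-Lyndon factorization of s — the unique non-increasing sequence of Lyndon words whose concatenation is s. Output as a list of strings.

emit factor 1: 'cd' (i=0, period=2)
emit factor 2: 'bcd' (i=2, period=3)
emit factor 3: 'bcbdcc' (i=5, period=6)
emit factor 4: 'acaddbc' (i=11, period=7)
emit factor 5: 'abad' (i=18, period=4)

["cd", "bcd", "bcbdcc", "acaddbc", "abad"]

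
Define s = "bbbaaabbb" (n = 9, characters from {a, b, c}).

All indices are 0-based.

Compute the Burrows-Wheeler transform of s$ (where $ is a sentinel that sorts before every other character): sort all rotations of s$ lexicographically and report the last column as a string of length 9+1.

rank  rotation    last
    0  $bbbaaabbb  b
    1  aaabbb$bbb  b
    2  aabbb$bbba  a
    3  abbb$bbbaa  a
    4  b$bbbaaabb  b
    5  baaabbb$bb  b
    6  bb$bbbaaab  b
    7  bbaaabbb$b  b
    8  bbb$bbbaaa  a
    9  bbbaaabbb$  $

bbaabbbba$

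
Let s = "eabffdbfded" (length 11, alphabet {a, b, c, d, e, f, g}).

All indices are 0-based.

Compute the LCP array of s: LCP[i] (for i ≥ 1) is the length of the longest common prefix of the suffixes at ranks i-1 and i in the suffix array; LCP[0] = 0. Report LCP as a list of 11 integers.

[0, 0, 2, 0, 1, 1, 0, 1, 0, 2, 1]

sorted suffixes:
  #0 SA[0]=1  'abffdbfded'
  #1 SA[1]=6  'bfded'
  #2 SA[2]=2  'bffdbfded'
  #3 SA[3]=10  'd'
  #4 SA[4]=5  'dbfded'
  #5 SA[5]=8  'ded'
  #6 SA[6]=0  'eabffdbfded'
  #7 SA[7]=9  'ed'
  #8 SA[8]=4  'fdbfded'
  #9 SA[9]=7  'fded'
  #10 SA[10]=3  'ffdbfded'

SA = [1, 6, 2, 10, 5, 8, 0, 9, 4, 7, 3]
[i] adj suffixes → lcp
  [1] 1/6 → 0 ('')
  [2] 6/2 → 2 ('bf')
  [3] 2/10 → 0 ('')
  [4] 10/5 → 1 ('d')
  [5] 5/8 → 1 ('d')
  [6] 8/0 → 0 ('')
  [7] 0/9 → 1 ('e')
  [8] 9/4 → 0 ('')
  [9] 4/7 → 2 ('fd')
  [10] 7/3 → 1 ('f')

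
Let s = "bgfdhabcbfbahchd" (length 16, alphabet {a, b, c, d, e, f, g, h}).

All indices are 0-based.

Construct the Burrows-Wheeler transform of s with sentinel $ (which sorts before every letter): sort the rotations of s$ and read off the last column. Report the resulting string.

dhbfac$bhhfbgbdac

rank  rotation           last
    0  $bgfdhabcbfbahchd  d
    1  abcbfbahchd$bgfdh  h
    2  ahchd$bgfdhabcbfb  b
    3  bahchd$bgfdhabcbf  f
    4  bcbfbahchd$bgfdha  a
    5  bfbahchd$bgfdhabc  c
    6  bgfdhabcbfbahchd$  $
    7  cbfbahchd$bgfdhab  b
    8  chd$bgfdhabcbfbah  h
    9  d$bgfdhabcbfbahch  h
   10  dhabcbfbahchd$bgf  f
   11  fbahchd$bgfdhabcb  b
   12  fdhabcbfbahchd$bg  g
   13  gfdhabcbfbahchd$b  b
   14  habcbfbahchd$bgfd  d
   15  hchd$bgfdhabcbfba  a
   16  hd$bgfdhabcbfbahc  c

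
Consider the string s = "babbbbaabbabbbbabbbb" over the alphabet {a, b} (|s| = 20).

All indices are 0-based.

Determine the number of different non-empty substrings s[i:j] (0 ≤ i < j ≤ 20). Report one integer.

sorted suffixes:
  #0 SA[0]=6  'aabbabbbbabbbb'
  #1 SA[1]=7  'abbabbbbabbbb'
  #2 SA[2]=15  'abbbb'
  #3 SA[3]=1  'abbbbaabbabbbbabbbb'
  #4 SA[4]=10  'abbbbabbbb'
  #5 SA[5]=19  'b'
  #6 SA[6]=5  'baabbabbbbabbbb'
  #7 SA[7]=14  'babbbb'
  #8 SA[8]=0  'babbbbaabbabbbbabbbb'
  #9 SA[9]=9  'babbbbabbbb'
  #10 SA[10]=18  'bb'
  #11 SA[11]=4  'bbaabbabbbbabbbb'
  #12 SA[12]=13  'bbabbbb'
  #13 SA[13]=8  'bbabbbbabbbb'
  #14 SA[14]=17  'bbb'
  #15 SA[15]=3  'bbbaabbabbbbabbbb'
  #16 SA[16]=12  'bbbabbbb'
  #17 SA[17]=16  'bbbb'
  #18 SA[18]=2  'bbbbaabbabbbbabbbb'
  #19 SA[19]=11  'bbbbabbbb'

SA = [6, 7, 15, 1, 10, 19, 5, 14, 0, 9, 18, 4, 13, 8, 17, 3, 12, 16, 2, 11]
i: (SA[i-1],SA[i]) lcp shared
  1: (6,7) 1 'a'
  2: (7,15) 3 'abb'
  3: (15,1) 5 'abbbb'
  4: (1,10) 6 'abbbba'
  5: (10,19) 0 ''
  6: (19,5) 1 'b'
  7: (5,14) 2 'ba'
  8: (14,0) 6 'babbbb'
  9: (0,9) 7 'babbbba'
  10: (9,18) 1 'b'
  11: (18,4) 2 'bb'
  12: (4,13) 3 'bba'
  13: (13,8) 7 'bbabbbb'
  14: (8,17) 2 'bb'
  15: (17,3) 3 'bbb'
  16: (3,12) 4 'bbba'
  17: (12,16) 3 'bbb'
  18: (16,2) 4 'bbbb'
  19: (2,11) 5 'bbbba'

n(n+1)/2 = 20·21/2 = 210
Σ LCP = 0 + 1 + 3 + 5 + 6 + 0 + 1 + 2 + 6 + 7 + 1 + 2 + 3 + 7 + 2 + 3 + 4 + 3 + 4 + 5 = 65
distinct = 210 − 65 = 145

145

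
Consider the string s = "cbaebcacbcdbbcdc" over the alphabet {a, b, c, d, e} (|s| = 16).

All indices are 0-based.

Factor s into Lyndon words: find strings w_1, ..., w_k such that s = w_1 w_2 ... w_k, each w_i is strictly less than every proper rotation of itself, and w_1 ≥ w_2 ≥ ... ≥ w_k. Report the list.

["c", "b", "aebc", "acbcdbbcdc"]

emit factor 1: 'c' (i=0, period=1)
emit factor 2: 'b' (i=1, period=1)
emit factor 3: 'aebc' (i=2, period=4)
emit factor 4: 'acbcdbbcdc' (i=6, period=10)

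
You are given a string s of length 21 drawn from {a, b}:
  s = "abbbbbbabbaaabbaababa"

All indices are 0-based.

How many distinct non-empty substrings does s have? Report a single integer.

sorted suffixes:
  #0 SA[0]=20  'a'
  #1 SA[1]=10  'aaabbaababa'
  #2 SA[2]=15  'aababa'
  #3 SA[3]=11  'aabbaababa'
  #4 SA[4]=18  'aba'
  #5 SA[5]=16  'ababa'
  #6 SA[6]=7  'abbaaabbaababa'
  #7 SA[7]=12  'abbaababa'
  #8 SA[8]=0  'abbbbbbabbaaabbaababa'
  #9 SA[9]=19  'ba'
  #10 SA[10]=9  'baaabbaababa'
  #11 SA[11]=14  'baababa'
  #12 SA[12]=17  'baba'
  #13 SA[13]=6  'babbaaabbaababa'
  #14 SA[14]=8  'bbaaabbaababa'
  #15 SA[15]=13  'bbaababa'
  #16 SA[16]=5  'bbabbaaabbaababa'
  #17 SA[17]=4  'bbbabbaaabbaababa'
  #18 SA[18]=3  'bbbbabbaaabbaababa'
  #19 SA[19]=2  'bbbbbabbaaabbaababa'
  #20 SA[20]=1  'bbbbbbabbaaabbaababa'

SA = [20, 10, 15, 11, 18, 16, 7, 12, 0, 19, 9, 14, 17, 6, 8, 13, 5, 4, 3, 2, 1]
[i] adj suffixes → lcp
  [1] 20/10 → 1 ('a')
  [2] 10/15 → 2 ('aa')
  [3] 15/11 → 3 ('aab')
  [4] 11/18 → 1 ('a')
  [5] 18/16 → 3 ('aba')
  [6] 16/7 → 2 ('ab')
  [7] 7/12 → 5 ('abbaa')
  [8] 12/0 → 3 ('abb')
  [9] 0/19 → 0 ('')
  [10] 19/9 → 2 ('ba')
  [11] 9/14 → 3 ('baa')
  [12] 14/17 → 2 ('ba')
  [13] 17/6 → 3 ('bab')
  [14] 6/8 → 1 ('b')
  [15] 8/13 → 4 ('bbaa')
  [16] 13/5 → 3 ('bba')
  [17] 5/4 → 2 ('bb')
  [18] 4/3 → 3 ('bbb')
  [19] 3/2 → 4 ('bbbb')
  [20] 2/1 → 5 ('bbbbb')

n(n+1)/2 = 21·22/2 = 231
Σ LCP = 0 + 1 + 2 + 3 + 1 + 3 + 2 + 5 + 3 + 0 + 2 + 3 + 2 + 3 + 1 + 4 + 3 + 2 + 3 + 4 + 5 = 52
distinct = 231 − 52 = 179

179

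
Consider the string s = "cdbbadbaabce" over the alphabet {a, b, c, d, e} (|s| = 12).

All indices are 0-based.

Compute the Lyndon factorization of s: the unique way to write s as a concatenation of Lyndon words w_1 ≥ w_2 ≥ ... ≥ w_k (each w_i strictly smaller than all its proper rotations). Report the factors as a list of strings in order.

["cd", "b", "b", "adb", "aabce"]

emit factor 1: 'cd' (i=0, period=2)
emit factor 2: 'b' (i=2, period=1)
emit factor 3: 'b' (i=3, period=1)
emit factor 4: 'adb' (i=4, period=3)
emit factor 5: 'aabce' (i=7, period=5)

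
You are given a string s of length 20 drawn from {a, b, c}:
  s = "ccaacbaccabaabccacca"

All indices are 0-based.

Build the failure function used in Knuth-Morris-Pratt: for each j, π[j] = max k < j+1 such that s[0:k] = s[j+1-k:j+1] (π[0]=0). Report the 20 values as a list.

[0, 1, 0, 0, 1, 0, 0, 1, 2, 3, 0, 0, 0, 0, 1, 2, 3, 1, 2, 3]

π[0] = 0
j=1 s[j]='c': π[1]=1 (border 'c')
j=2 s[j]='a': k: 1→0; π[2]=0 (border '')
j=3 s[j]='a': π[3]=0 (border '')
j=4 s[j]='c': π[4]=1 (border 'c')
j=5 s[j]='b': k: 1→0; π[5]=0 (border '')
j=6 s[j]='a': π[6]=0 (border '')
j=7 s[j]='c': π[7]=1 (border 'c')
j=8 s[j]='c': π[8]=2 (border 'cc')
j=9 s[j]='a': π[9]=3 (border 'cca')
j=10 s[j]='b': k: 3→0; π[10]=0 (border '')
j=11 s[j]='a': π[11]=0 (border '')
j=12 s[j]='a': π[12]=0 (border '')
j=13 s[j]='b': π[13]=0 (border '')
j=14 s[j]='c': π[14]=1 (border 'c')
j=15 s[j]='c': π[15]=2 (border 'cc')
j=16 s[j]='a': π[16]=3 (border 'cca')
j=17 s[j]='c': k: 3→0; π[17]=1 (border 'c')
j=18 s[j]='c': π[18]=2 (border 'cc')
j=19 s[j]='a': π[19]=3 (border 'cca')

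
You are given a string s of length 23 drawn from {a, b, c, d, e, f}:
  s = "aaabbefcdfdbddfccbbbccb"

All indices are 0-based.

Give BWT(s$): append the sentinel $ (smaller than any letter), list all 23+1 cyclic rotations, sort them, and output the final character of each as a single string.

b$aaccbabdbccbfffbdcbded

rank  rotation                  last
    0  $aaabbefcdfdbddfccbbbccb  b
    1  aaabbefcdfdbddfccbbbccb$  $
    2  aabbefcdfdbddfccbbbccb$a  a
    3  abbefcdfdbddfccbbbccb$aa  a
    4  b$aaabbefcdfdbddfccbbbcc  c
    5  bbbccb$aaabbefcdfdbddfcc  c
    6  bbccb$aaabbefcdfdbddfccb  b
    7  bbefcdfdbddfccbbbccb$aaa  a
    8  bccb$aaabbefcdfdbddfccbb  b
    9  bddfccbbbccb$aaabbefcdfd  d
   10  befcdfdbddfccbbbccb$aaab  b
   11  cb$aaabbefcdfdbddfccbbbc  c
   12  cbbbccb$aaabbefcdfdbddfc  c
   13  ccb$aaabbefcdfdbddfccbbb  b
   14  ccbbbccb$aaabbefcdfdbddf  f
   15  cdfdbddfccbbbccb$aaabbef  f
   16  dbddfccbbbccb$aaabbefcdf  f
   17  ddfccbbbccb$aaabbefcdfdb  b
   18  dfccbbbccb$aaabbefcdfdbd  d
   19  dfdbddfccbbbccb$aaabbefc  c
   20  efcdfdbddfccbbbccb$aaabb  b
   21  fccbbbccb$aaabbefcdfdbdd  d
   22  fcdfdbddfccbbbccb$aaabbe  e
   23  fdbddfccbbbccb$aaabbefcd  d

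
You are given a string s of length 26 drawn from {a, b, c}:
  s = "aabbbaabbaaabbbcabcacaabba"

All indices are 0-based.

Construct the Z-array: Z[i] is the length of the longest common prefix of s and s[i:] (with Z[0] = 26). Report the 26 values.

[26, 1, 0, 0, 0, 4, 1, 0, 0, 2, 5, 1, 0, 0, 0, 0, 1, 0, 0, 1, 0, 4, 1, 0, 0, 1]

Z[0]=26
i=1: fresh scan; Z[1]=1 extend→box=[1,2)
i=2: fresh scan; Z[2]=0
i=3: fresh scan; Z[3]=0
i=4: fresh scan; Z[4]=0
i=5: fresh scan; Z[5]=4 extend→box=[5,9)
i=6: min(r-i=3, Z[1]=1)=1; Z[6]=1
i=7: min(r-i=2, Z[2]=0)=0; Z[7]=0
i=8: min(r-i=1, Z[3]=0)=0; Z[8]=0
i=9: fresh scan; Z[9]=2 extend→box=[9,11)
i=10: min(r-i=1, Z[1]=1)=1; Z[10]=5 extend→box=[10,15)
i=11: min(r-i=4, Z[1]=1)=1; Z[11]=1
i=12: min(r-i=3, Z[2]=0)=0; Z[12]=0
i=13: min(r-i=2, Z[3]=0)=0; Z[13]=0
i=14: min(r-i=1, Z[4]=0)=0; Z[14]=0
i=15: fresh scan; Z[15]=0
i=16: fresh scan; Z[16]=1 extend→box=[16,17)
i=17: fresh scan; Z[17]=0
i=18: fresh scan; Z[18]=0
i=19: fresh scan; Z[19]=1 extend→box=[19,20)
i=20: fresh scan; Z[20]=0
i=21: fresh scan; Z[21]=4 extend→box=[21,25)
i=22: min(r-i=3, Z[1]=1)=1; Z[22]=1
i=23: min(r-i=2, Z[2]=0)=0; Z[23]=0
i=24: min(r-i=1, Z[3]=0)=0; Z[24]=0
i=25: fresh scan; Z[25]=1 extend→box=[25,26)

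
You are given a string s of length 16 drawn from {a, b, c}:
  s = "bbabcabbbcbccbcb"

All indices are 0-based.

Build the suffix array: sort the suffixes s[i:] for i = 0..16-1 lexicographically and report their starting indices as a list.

rank→(start, suffix):
  0 → (5, 'abbbcbccbcb')
  1 → (2, 'abcabbbcbccbcb')
  2 → (15, 'b')
  3 → (1, 'babcabbbcbccbcb')
  4 → (0, 'bbabcabbbcbccbcb')
  5 → (6, 'bbbcbccbcb')
  6 → (7, 'bbcbccbcb')
  7 → (3, 'bcabbbcbccbcb')
  8 → (13, 'bcb')
  9 → (8, 'bcbccbcb')
  10 → (10, 'bccbcb')
  11 → (4, 'cabbbcbccbcb')
  12 → (14, 'cb')
  13 → (12, 'cbcb')
  14 → (9, 'cbccbcb')
  15 → (11, 'ccbcb')

[5, 2, 15, 1, 0, 6, 7, 3, 13, 8, 10, 4, 14, 12, 9, 11]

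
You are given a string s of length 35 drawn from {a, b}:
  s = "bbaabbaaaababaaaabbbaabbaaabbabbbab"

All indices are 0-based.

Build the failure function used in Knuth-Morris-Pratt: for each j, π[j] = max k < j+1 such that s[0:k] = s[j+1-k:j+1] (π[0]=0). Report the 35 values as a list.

[0, 1, 0, 0, 1, 2, 3, 4, 0, 0, 1, 0, 1, 0, 0, 0, 0, 1, 2, 2, 3, 4, 5, 6, 7, 8, 9, 1, 2, 3, 1, 2, 2, 3, 1]

π[0] = 0
j=1 s[j]='b': π[1]=1 (border 'b')
j=2 s[j]='a': k: 1→0; π[2]=0 (border '')
j=3 s[j]='a': π[3]=0 (border '')
j=4 s[j]='b': π[4]=1 (border 'b')
j=5 s[j]='b': π[5]=2 (border 'bb')
j=6 s[j]='a': π[6]=3 (border 'bba')
j=7 s[j]='a': π[7]=4 (border 'bbaa')
j=8 s[j]='a': k: 4→0; π[8]=0 (border '')
j=9 s[j]='a': π[9]=0 (border '')
j=10 s[j]='b': π[10]=1 (border 'b')
j=11 s[j]='a': k: 1→0; π[11]=0 (border '')
j=12 s[j]='b': π[12]=1 (border 'b')
j=13 s[j]='a': k: 1→0; π[13]=0 (border '')
j=14 s[j]='a': π[14]=0 (border '')
j=15 s[j]='a': π[15]=0 (border '')
j=16 s[j]='a': π[16]=0 (border '')
j=17 s[j]='b': π[17]=1 (border 'b')
j=18 s[j]='b': π[18]=2 (border 'bb')
j=19 s[j]='b': k: 2→1; π[19]=2 (border 'bb')
j=20 s[j]='a': π[20]=3 (border 'bba')
j=21 s[j]='a': π[21]=4 (border 'bbaa')
j=22 s[j]='b': π[22]=5 (border 'bbaab')
j=23 s[j]='b': π[23]=6 (border 'bbaabb')
j=24 s[j]='a': π[24]=7 (border 'bbaabba')
j=25 s[j]='a': π[25]=8 (border 'bbaabbaa')
j=26 s[j]='a': π[26]=9 (border 'bbaabbaaa')
j=27 s[j]='b': k: 9→0; π[27]=1 (border 'b')
j=28 s[j]='b': π[28]=2 (border 'bb')
j=29 s[j]='a': π[29]=3 (border 'bba')
j=30 s[j]='b': k: 3→0; π[30]=1 (border 'b')
j=31 s[j]='b': π[31]=2 (border 'bb')
j=32 s[j]='b': k: 2→1; π[32]=2 (border 'bb')
j=33 s[j]='a': π[33]=3 (border 'bba')
j=34 s[j]='b': k: 3→0; π[34]=1 (border 'b')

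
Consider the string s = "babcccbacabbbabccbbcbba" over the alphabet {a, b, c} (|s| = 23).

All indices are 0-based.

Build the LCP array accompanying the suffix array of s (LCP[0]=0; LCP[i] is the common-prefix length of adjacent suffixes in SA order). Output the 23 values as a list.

[0, 1, 2, 4, 1, 0, 2, 5, 2, 1, 3, 2, 2, 1, 2, 3, 0, 1, 2, 3, 1, 3, 2]

rank | idx | suffix
   0 |  22 | a
   1 |   9 | abbbabccbbcbba
   2 |  13 | abccbbcbba
   3 |   1 | abcccbacabbbabccbbcbba
   4 |   7 | acabbbabccbbcbba
   5 |  21 | ba
   6 |  12 | babccbbcbba
   7 |   0 | babcccbacabbbabccbbcbba
   8 |   6 | bacabbbabccbbcbba
   9 |  20 | bba
  10 |  11 | bbabccbbcbba
  11 |  10 | bbbabccbbcbba
  12 |  17 | bbcbba
  13 |  18 | bcbba
  14 |  14 | bccbbcbba
  15 |   2 | bcccbacabbbabccbbcbba
  16 |   8 | cabbbabccbbcbba
  17 |   5 | cbacabbbabccbbcbba
  18 |  19 | cbba
  19 |  16 | cbbcbba
  20 |   4 | ccbacabbbabccbbcbba
  21 |  15 | ccbbcbba
  22 |   3 | cccbacabbbabccbbcbba

SA = [22, 9, 13, 1, 7, 21, 12, 0, 6, 20, 11, 10, 17, 18, 14, 2, 8, 5, 19, 16, 4, 15, 3]
[i] adj suffixes → lcp
  [1] 22/9 → 1 ('a')
  [2] 9/13 → 2 ('ab')
  [3] 13/1 → 4 ('abcc')
  [4] 1/7 → 1 ('a')
  [5] 7/21 → 0 ('')
  [6] 21/12 → 2 ('ba')
  [7] 12/0 → 5 ('babcc')
  [8] 0/6 → 2 ('ba')
  [9] 6/20 → 1 ('b')
  [10] 20/11 → 3 ('bba')
  [11] 11/10 → 2 ('bb')
  [12] 10/17 → 2 ('bb')
  [13] 17/18 → 1 ('b')
  [14] 18/14 → 2 ('bc')
  [15] 14/2 → 3 ('bcc')
  [16] 2/8 → 0 ('')
  [17] 8/5 → 1 ('c')
  [18] 5/19 → 2 ('cb')
  [19] 19/16 → 3 ('cbb')
  [20] 16/4 → 1 ('c')
  [21] 4/15 → 3 ('ccb')
  [22] 15/3 → 2 ('cc')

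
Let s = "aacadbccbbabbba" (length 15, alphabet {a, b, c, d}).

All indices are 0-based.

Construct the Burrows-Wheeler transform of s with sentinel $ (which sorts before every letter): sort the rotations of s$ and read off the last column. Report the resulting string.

rank  rotation          last
    0  $aacadbccbbabbba  a
    1  a$aacadbccbbabbb  b
    2  aacadbccbbabbba$  $
    3  abbba$aacadbccbb  b
    4  acadbccbbabbba$a  a
    5  adbccbbabbba$aac  c
    6  ba$aacadbccbbabb  b
    7  babbba$aacadbccb  b
    8  bba$aacadbccbbab  b
    9  bbabbba$aacadbcc  c
   10  bbba$aacadbccbba  a
   11  bccbbabbba$aacad  d
   12  cadbccbbabbba$aa  a
   13  cbbabbba$aacadbc  c
   14  ccbbabbba$aacadb  b
   15  dbccbbabbba$aaca  a

ab$bacbbbcadacba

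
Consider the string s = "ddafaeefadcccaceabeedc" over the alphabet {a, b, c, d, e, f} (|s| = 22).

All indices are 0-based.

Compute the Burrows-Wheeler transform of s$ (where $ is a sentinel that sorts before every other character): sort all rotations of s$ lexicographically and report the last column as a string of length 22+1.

cecffdadccdadea$cebaeea

rank  rotation                 last
    0  $ddafaeefadcccaceabeedc  c
    1  abeedc$ddafaeefadcccace  e
    2  aceabeedc$ddafaeefadccc  c
    3  adcccaceabeedc$ddafaeef  f
    4  aeefadcccaceabeedc$ddaf  f
    5  afaeefadcccaceabeedc$dd  d
    6  beedc$ddafaeefadcccacea  a
    7  c$ddafaeefadcccaceabeed  d
    8  caceabeedc$ddafaeefadcc  c
    9  ccaceabeedc$ddafaeefadc  c
   10  cccaceabeedc$ddafaeefad  d
   11  ceabeedc$ddafaeefadccca  a
   12  dafaeefadcccaceabeedc$d  d
   13  dc$ddafaeefadcccaceabee  e
   14  dcccaceabeedc$ddafaeefa  a
   15  ddafaeefadcccaceabeedc$  $
   16  eabeedc$ddafaeefadcccac  c
   17  edc$ddafaeefadcccaceabe  e
   18  eedc$ddafaeefadcccaceab  b
   19  eefadcccaceabeedc$ddafa  a
   20  efadcccaceabeedc$ddafae  e
   21  fadcccaceabeedc$ddafaee  e
   22  faeefadcccaceabeedc$dda  a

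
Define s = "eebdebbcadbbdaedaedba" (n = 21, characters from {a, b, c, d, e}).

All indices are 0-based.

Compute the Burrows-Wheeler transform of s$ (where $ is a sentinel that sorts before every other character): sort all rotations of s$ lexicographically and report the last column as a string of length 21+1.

rank  rotation                last
    0  $eebdebbcadbbdaedaedba  a
    1  a$eebdebbcadbbdaedaedb  b
    2  adbbdaedaedba$eebdebbc  c
    3  aedaedba$eebdebbcadbbd  d
    4  aedba$eebdebbcadbbdaed  d
    5  ba$eebdebbcadbbdaedaed  d
    6  bbcadbbdaedaedba$eebde  e
    7  bbdaedaedba$eebdebbcad  d
    8  bcadbbdaedaedba$eebdeb  b
    9  bdaedaedba$eebdebbcadb  b
   10  bdebbcadbbdaedaedba$ee  e
   11  cadbbdaedaedba$eebdebb  b
   12  daedaedba$eebdebbcadbb  b
   13  daedba$eebdebbcadbbdae  e
   14  dba$eebdebbcadbbdaedae  e
   15  dbbdaedaedba$eebdebbca  a
   16  debbcadbbdaedaedba$eeb  b
   17  ebbcadbbdaedaedba$eebd  d
   18  ebdebbcadbbdaedaedba$e  e
   19  edaedba$eebdebbcadbbda  a
   20  edba$eebdebbcadbbdaeda  a
   21  eebdebbcadbbdaedaedba$  $

abcdddedbbebbeeabdeaa$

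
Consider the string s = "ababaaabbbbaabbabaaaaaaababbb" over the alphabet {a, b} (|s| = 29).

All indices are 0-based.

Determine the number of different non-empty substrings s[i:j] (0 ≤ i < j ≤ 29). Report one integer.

rank | idx | suffix
   0 |  17 | aaaaaaababbb
   1 |  18 | aaaaaababbb
   2 |  19 | aaaaababbb
   3 |  20 | aaaababbb
   4 |  21 | aaababbb
   5 |   4 | aaabbbbaabbabaaaaaaababbb
   6 |  22 | aababbb
   7 |  11 | aabbabaaaaaaababbb
   8 |   5 | aabbbbaabbabaaaaaaababbb
   9 |  15 | abaaaaaaababbb
  10 |   2 | abaaabbbbaabbabaaaaaaababbb
  11 |   0 | ababaaabbbbaabbabaaaaaaababbb
  12 |  23 | ababbb
  13 |  12 | abbabaaaaaaababbb
  14 |  25 | abbb
  15 |   6 | abbbbaabbabaaaaaaababbb
  16 |  28 | b
  17 |  16 | baaaaaaababbb
  18 |   3 | baaabbbbaabbabaaaaaaababbb
  19 |  10 | baabbabaaaaaaababbb
  20 |  14 | babaaaaaaababbb
  21 |   1 | babaaabbbbaabbabaaaaaaababbb
  22 |  24 | babbb
  23 |  27 | bb
  24 |   9 | bbaabbabaaaaaaababbb
  25 |  13 | bbabaaaaaaababbb
  26 |  26 | bbb
  27 |   8 | bbbaabbabaaaaaaababbb
  28 |   7 | bbbbaabbabaaaaaaababbb

SA = [17, 18, 19, 20, 21, 4, 22, 11, 5, 15, 2, 0, 23, 12, 25, 6, 28, 16, 3, 10, 14, 1, 24, 27, 9, 13, 26, 8, 7]
rank  pair      lcp
   1  s[17:],s[18:]  6  'aaaaaa'
   2  s[18:],s[19:]  5  'aaaaa'
   3  s[19:],s[20:]  4  'aaaa'
   4  s[20:],s[21:]  3  'aaa'
   5  s[21:],s[4:]  4  'aaab'
   6  s[4:],s[22:]  2  'aa'
   7  s[22:],s[11:]  3  'aab'
   8  s[11:],s[5:]  4  'aabb'
   9  s[5:],s[15:]  1  'a'
  10  s[15:],s[2:]  5  'abaaa'
  11  s[2:],s[0:]  3  'aba'
  12  s[0:],s[23:]  4  'abab'
  13  s[23:],s[12:]  2  'ab'
  14  s[12:],s[25:]  3  'abb'
  15  s[25:],s[6:]  4  'abbb'
  16  s[6:],s[28:]  0  ''
  17  s[28:],s[16:]  1  'b'
  18  s[16:],s[3:]  4  'baaa'
  19  s[3:],s[10:]  3  'baa'
  20  s[10:],s[14:]  2  'ba'
  21  s[14:],s[1:]  6  'babaaa'
  22  s[1:],s[24:]  3  'bab'
  23  s[24:],s[27:]  1  'b'
  24  s[27:],s[9:]  2  'bb'
  25  s[9:],s[13:]  3  'bba'
  26  s[13:],s[26:]  2  'bb'
  27  s[26:],s[8:]  3  'bbb'
  28  s[8:],s[7:]  3  'bbb'

n(n+1)/2 = 29·30/2 = 435
Σ LCP = 0 + 6 + 5 + 4 + 3 + 4 + 2 + 3 + 4 + 1 + 5 + 3 + 4 + 2 + 3 + 4 + 0 + 1 + 4 + 3 + 2 + 6 + 3 + 1 + 2 + 3 + 2 + 3 + 3 = 86
distinct = 435 − 86 = 349

349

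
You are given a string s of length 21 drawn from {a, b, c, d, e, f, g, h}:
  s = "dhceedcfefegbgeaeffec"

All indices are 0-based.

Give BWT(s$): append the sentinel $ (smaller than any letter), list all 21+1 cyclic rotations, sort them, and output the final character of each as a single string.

rank  rotation                last
    0  $dhceedcfefegbgeaeffec  c
    1  aeffec$dhceedcfefegbge  e
    2  bgeaeffec$dhceedcfefeg  g
    3  c$dhceedcfefegbgeaeffe  e
    4  ceedcfefegbgeaeffec$dh  h
    5  cfefegbgeaeffec$dhceed  d
    6  dcfefegbgeaeffec$dhcee  e
    7  dhceedcfefegbgeaeffec$  $
    8  eaeffec$dhceedcfefegbg  g
    9  ec$dhceedcfefegbgeaeff  f
   10  edcfefegbgeaeffec$dhce  e
   11  eedcfefegbgeaeffec$dhc  c
   12  efegbgeaeffec$dhceedcf  f
   13  effec$dhceedcfefegbgea  a
   14  egbgeaeffec$dhceedcfef  f
   15  fec$dhceedcfefegbgeaef  f
   16  fefegbgeaeffec$dhceedc  c
   17  fegbgeaeffec$dhceedcfe  e
   18  ffec$dhceedcfefegbgeae  e
   19  gbgeaeffec$dhceedcfefe  e
   20  geaeffec$dhceedcfefegb  b
   21  hceedcfefegbgeaeffec$d  d

cegehde$gfecfaffceeebd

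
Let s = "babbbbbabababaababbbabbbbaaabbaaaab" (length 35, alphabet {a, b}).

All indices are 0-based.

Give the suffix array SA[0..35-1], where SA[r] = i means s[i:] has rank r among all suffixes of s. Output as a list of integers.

rank→(start, suffix):
  0 → (30, 'aaaab')
  1 → (31, 'aaab')
  2 → (25, 'aaabbaaaab')
  3 → (32, 'aab')
  4 → (13, 'aababbbabbbbaaabbaaaab')
  5 → (26, 'aabbaaaab')
  6 → (33, 'ab')
  7 → (11, 'abaababbbabbbbaaabbaaaab')
  8 → (9, 'ababaababbbabbbbaaabbaaaab')
  9 → (7, 'abababaababbbabbbbaaabbaaaab')
  10 → (14, 'ababbbabbbbaaabbaaaab')
  11 → (27, 'abbaaaab')
  12 → (16, 'abbbabbbbaaabbaaaab')
  13 → (20, 'abbbbaaabbaaaab')
  14 → (1, 'abbbbbabababaababbbabbbbaaabbaaaab')
  15 → (34, 'b')
  16 → (29, 'baaaab')
  17 → (24, 'baaabbaaaab')
  18 → (12, 'baababbbabbbbaaabbaaaab')
  19 → (10, 'babaababbbabbbbaaabbaaaab')
  20 → (8, 'bababaababbbabbbbaaabbaaaab')
  21 → (6, 'babababaababbbabbbbaaabbaaaab')
  22 → (15, 'babbbabbbbaaabbaaaab')
  23 → (19, 'babbbbaaabbaaaab')
  24 → (0, 'babbbbbabababaababbbabbbbaaabbaaaab')
  25 → (28, 'bbaaaab')
  26 → (23, 'bbaaabbaaaab')
  27 → (5, 'bbabababaababbbabbbbaaabbaaaab')
  28 → (18, 'bbabbbbaaabbaaaab')
  29 → (22, 'bbbaaabbaaaab')
  30 → (4, 'bbbabababaababbbabbbbaaabbaaaab')
  31 → (17, 'bbbabbbbaaabbaaaab')
  32 → (21, 'bbbbaaabbaaaab')
  33 → (3, 'bbbbabababaababbbabbbbaaabbaaaab')
  34 → (2, 'bbbbbabababaababbbabbbbaaabbaaaab')

[30, 31, 25, 32, 13, 26, 33, 11, 9, 7, 14, 27, 16, 20, 1, 34, 29, 24, 12, 10, 8, 6, 15, 19, 0, 28, 23, 5, 18, 22, 4, 17, 21, 3, 2]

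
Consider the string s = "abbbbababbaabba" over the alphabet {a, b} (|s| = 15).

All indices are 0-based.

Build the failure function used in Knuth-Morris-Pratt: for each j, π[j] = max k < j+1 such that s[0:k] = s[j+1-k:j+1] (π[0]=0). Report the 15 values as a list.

π[0] = 0
j=1 s[j]='b': π[1]=0 (border '')
j=2 s[j]='b': π[2]=0 (border '')
j=3 s[j]='b': π[3]=0 (border '')
j=4 s[j]='b': π[4]=0 (border '')
j=5 s[j]='a': π[5]=1 (border 'a')
j=6 s[j]='b': π[6]=2 (border 'ab')
j=7 s[j]='a': k: 2→0; π[7]=1 (border 'a')
j=8 s[j]='b': π[8]=2 (border 'ab')
j=9 s[j]='b': π[9]=3 (border 'abb')
j=10 s[j]='a': k: 3→0; π[10]=1 (border 'a')
j=11 s[j]='a': k: 1→0; π[11]=1 (border 'a')
j=12 s[j]='b': π[12]=2 (border 'ab')
j=13 s[j]='b': π[13]=3 (border 'abb')
j=14 s[j]='a': k: 3→0; π[14]=1 (border 'a')

[0, 0, 0, 0, 0, 1, 2, 1, 2, 3, 1, 1, 2, 3, 1]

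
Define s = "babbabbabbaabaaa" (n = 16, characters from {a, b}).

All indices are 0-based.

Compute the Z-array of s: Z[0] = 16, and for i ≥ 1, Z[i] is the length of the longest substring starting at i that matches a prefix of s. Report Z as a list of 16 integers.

[16, 0, 1, 8, 0, 1, 5, 0, 1, 2, 0, 0, 2, 0, 0, 0]

Z[0]=16
i=1: i≥r, start 0; Z[1]=0
i=2: i≥r, start 0; Z[2]=1 grow→box=[2,3)
i=3: i≥r, start 0; Z[3]=8 grow→box=[3,11)
i=4: min(r-i=7, Z[1]=0)=0; Z[4]=0
i=5: min(r-i=6, Z[2]=1)=1; Z[5]=1
i=6: min(r-i=5, Z[3]=8)=5; Z[6]=5
i=7: min(r-i=4, Z[4]=0)=0; Z[7]=0
i=8: min(r-i=3, Z[5]=1)=1; Z[8]=1
i=9: min(r-i=2, Z[6]=5)=2; Z[9]=2
i=10: min(r-i=1, Z[7]=0)=0; Z[10]=0
i=11: i≥r, start 0; Z[11]=0
i=12: i≥r, start 0; Z[12]=2 grow→box=[12,14)
i=13: min(r-i=1, Z[1]=0)=0; Z[13]=0
i=14: i≥r, start 0; Z[14]=0
i=15: i≥r, start 0; Z[15]=0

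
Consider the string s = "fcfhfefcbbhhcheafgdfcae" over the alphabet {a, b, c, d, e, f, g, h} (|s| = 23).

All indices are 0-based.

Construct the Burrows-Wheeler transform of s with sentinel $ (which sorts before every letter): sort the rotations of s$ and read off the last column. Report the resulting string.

rank  rotation                  last
    0  $fcfhfefcbbhhcheafgdfcae  e
    1  ae$fcfhfefcbbhhcheafgdfc  c
    2  afgdfcae$fcfhfefcbbhhche  e
    3  bbhhcheafgdfcae$fcfhfefc  c
    4  bhhcheafgdfcae$fcfhfefcb  b
    5  cae$fcfhfefcbbhhcheafgdf  f
    6  cbbhhcheafgdfcae$fcfhfef  f
    7  cfhfefcbbhhcheafgdfcae$f  f
    8  cheafgdfcae$fcfhfefcbbhh  h
    9  dfcae$fcfhfefcbbhhcheafg  g
   10  e$fcfhfefcbbhhcheafgdfca  a
   11  eafgdfcae$fcfhfefcbbhhch  h
   12  efcbbhhcheafgdfcae$fcfhf  f
   13  fcae$fcfhfefcbbhhcheafgd  d
   14  fcbbhhcheafgdfcae$fcfhfe  e
   15  fcfhfefcbbhhcheafgdfcae$  $
   16  fefcbbhhcheafgdfcae$fcfh  h
   17  fgdfcae$fcfhfefcbbhhchea  a
   18  fhfefcbbhhcheafgdfcae$fc  c
   19  gdfcae$fcfhfefcbbhhcheaf  f
   20  hcheafgdfcae$fcfhfefcbbh  h
   21  heafgdfcae$fcfhfefcbbhhc  c
   22  hfefcbbhhcheafgdfcae$fcf  f
   23  hhcheafgdfcae$fcfhfefcbb  b

ececbfffhgahfde$hacfhcfb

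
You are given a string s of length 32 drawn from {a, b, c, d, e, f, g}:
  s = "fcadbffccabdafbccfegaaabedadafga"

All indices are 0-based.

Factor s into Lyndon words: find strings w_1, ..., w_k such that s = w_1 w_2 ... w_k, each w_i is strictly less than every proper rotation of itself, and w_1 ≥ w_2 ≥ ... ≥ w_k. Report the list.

emit factor 1: 'f' (i=0, period=1)
emit factor 2: 'c' (i=1, period=1)
emit factor 3: 'adbffcc' (i=2, period=7)
emit factor 4: 'abdafbccfeg' (i=9, period=11)
emit factor 5: 'aaabedadafg' (i=20, period=11)
emit factor 6: 'a' (i=31, period=1)

["f", "c", "adbffcc", "abdafbccfeg", "aaabedadafg", "a"]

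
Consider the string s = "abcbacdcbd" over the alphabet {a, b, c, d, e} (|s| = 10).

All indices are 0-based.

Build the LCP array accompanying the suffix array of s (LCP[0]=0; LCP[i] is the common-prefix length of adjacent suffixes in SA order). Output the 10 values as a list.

[0, 1, 0, 1, 1, 0, 2, 1, 0, 1]

rank | idx | suffix
   0 |   0 | abcbacdcbd
   1 |   4 | acdcbd
   2 |   3 | bacdcbd
   3 |   1 | bcbacdcbd
   4 |   8 | bd
   5 |   2 | cbacdcbd
   6 |   7 | cbd
   7 |   5 | cdcbd
   8 |   9 | d
   9 |   6 | dcbd

SA = [0, 4, 3, 1, 8, 2, 7, 5, 9, 6]
[i] adj suffixes → lcp
  [1] 0/4 → 1 ('a')
  [2] 4/3 → 0 ('')
  [3] 3/1 → 1 ('b')
  [4] 1/8 → 1 ('b')
  [5] 8/2 → 0 ('')
  [6] 2/7 → 2 ('cb')
  [7] 7/5 → 1 ('c')
  [8] 5/9 → 0 ('')
  [9] 9/6 → 1 ('d')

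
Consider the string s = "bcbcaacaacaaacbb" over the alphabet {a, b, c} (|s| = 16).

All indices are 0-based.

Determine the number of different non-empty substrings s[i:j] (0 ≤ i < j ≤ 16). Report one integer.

103

rank→(start, suffix):
  0 → (10, 'aaacbb')
  1 → (7, 'aacaaacbb')
  2 → (4, 'aacaacaaacbb')
  3 → (11, 'aacbb')
  4 → (8, 'acaaacbb')
  5 → (5, 'acaacaaacbb')
  6 → (12, 'acbb')
  7 → (15, 'b')
  8 → (14, 'bb')
  9 → (2, 'bcaacaacaaacbb')
  10 → (0, 'bcbcaacaacaaacbb')
  11 → (9, 'caaacbb')
  12 → (6, 'caacaaacbb')
  13 → (3, 'caacaacaaacbb')
  14 → (13, 'cbb')
  15 → (1, 'cbcaacaacaaacbb')

SA = [10, 7, 4, 11, 8, 5, 12, 15, 14, 2, 0, 9, 6, 3, 13, 1]
[i] adj suffixes → lcp
  [1] 10/7 → 2 ('aa')
  [2] 7/4 → 5 ('aacaa')
  [3] 4/11 → 3 ('aac')
  [4] 11/8 → 1 ('a')
  [5] 8/5 → 4 ('acaa')
  [6] 5/12 → 2 ('ac')
  [7] 12/15 → 0 ('')
  [8] 15/14 → 1 ('b')
  [9] 14/2 → 1 ('b')
  [10] 2/0 → 2 ('bc')
  [11] 0/9 → 0 ('')
  [12] 9/6 → 3 ('caa')
  [13] 6/3 → 6 ('caacaa')
  [14] 3/13 → 1 ('c')
  [15] 13/1 → 2 ('cb')

n(n+1)/2 = 16·17/2 = 136
Σ LCP = 0 + 2 + 5 + 3 + 1 + 4 + 2 + 0 + 1 + 1 + 2 + 0 + 3 + 6 + 1 + 2 = 33
distinct = 136 − 33 = 103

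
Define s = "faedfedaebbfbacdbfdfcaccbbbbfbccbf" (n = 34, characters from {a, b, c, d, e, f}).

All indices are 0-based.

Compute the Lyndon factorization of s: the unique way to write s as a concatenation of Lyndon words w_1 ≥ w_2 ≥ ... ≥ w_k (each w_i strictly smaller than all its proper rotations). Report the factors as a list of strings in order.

["f", "aedfed", "aebbfb", "acdbfdfc", "accbbbbfbccbf"]

emit factor 1: 'f' (i=0, period=1)
emit factor 2: 'aedfed' (i=1, period=6)
emit factor 3: 'aebbfb' (i=7, period=6)
emit factor 4: 'acdbfdfc' (i=13, period=8)
emit factor 5: 'accbbbbfbccbf' (i=21, period=13)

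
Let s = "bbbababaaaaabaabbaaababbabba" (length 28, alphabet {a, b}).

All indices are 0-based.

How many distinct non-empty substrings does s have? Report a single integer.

326

rank | idx | suffix
   0 |  27 | a
   1 |   7 | aaaaabaabbaaababbabba
   2 |   8 | aaaabaabbaaababbabba
   3 |   9 | aaabaabbaaababbabba
   4 |  17 | aaababbabba
   5 |  10 | aabaabbaaababbabba
   6 |  18 | aababbabba
   7 |  13 | aabbaaababbabba
   8 |   5 | abaaaaabaabbaaababbabba
   9 |  11 | abaabbaaababbabba
  10 |   3 | ababaaaaabaabbaaababbabba
  11 |  19 | ababbabba
  12 |  24 | abba
  13 |  14 | abbaaababbabba
  14 |  21 | abbabba
  15 |  26 | ba
  16 |   6 | baaaaabaabbaaababbabba
  17 |  16 | baaababbabba
  18 |  12 | baabbaaababbabba
  19 |   4 | babaaaaabaabbaaababbabba
  20 |   2 | bababaaaaabaabbaaababbabba
  21 |  23 | babba
  22 |  20 | babbabba
  23 |  25 | bba
  24 |  15 | bbaaababbabba
  25 |   1 | bbababaaaaabaabbaaababbabba
  26 |  22 | bbabba
  27 |   0 | bbbababaaaaabaabbaaababbabba

SA = [27, 7, 8, 9, 17, 10, 18, 13, 5, 11, 3, 19, 24, 14, 21, 26, 6, 16, 12, 4, 2, 23, 20, 25, 15, 1, 22, 0]
rank  pair      lcp
   1  s[27:],s[7:]  1  'a'
   2  s[7:],s[8:]  4  'aaaa'
   3  s[8:],s[9:]  3  'aaa'
   4  s[9:],s[17:]  5  'aaaba'
   5  s[17:],s[10:]  2  'aa'
   6  s[10:],s[18:]  4  'aaba'
   7  s[18:],s[13:]  3  'aab'
   8  s[13:],s[5:]  1  'a'
   9  s[5:],s[11:]  4  'abaa'
  10  s[11:],s[3:]  3  'aba'
  11  s[3:],s[19:]  4  'abab'
  12  s[19:],s[24:]  2  'ab'
  13  s[24:],s[14:]  4  'abba'
  14  s[14:],s[21:]  4  'abba'
  15  s[21:],s[26:]  0  ''
  16  s[26:],s[6:]  2  'ba'
  17  s[6:],s[16:]  4  'baaa'
  18  s[16:],s[12:]  3  'baa'
  19  s[12:],s[4:]  2  'ba'
  20  s[4:],s[2:]  4  'baba'
  21  s[2:],s[23:]  3  'bab'
  22  s[23:],s[20:]  5  'babba'
  23  s[20:],s[25:]  1  'b'
  24  s[25:],s[15:]  3  'bba'
  25  s[15:],s[1:]  3  'bba'
  26  s[1:],s[22:]  4  'bbab'
  27  s[22:],s[0:]  2  'bb'

n(n+1)/2 = 28·29/2 = 406
Σ LCP = 0 + 1 + 4 + 3 + 5 + 2 + 4 + 3 + 1 + 4 + 3 + 4 + 2 + 4 + 4 + 0 + 2 + 4 + 3 + 2 + 4 + 3 + 5 + 1 + 3 + 3 + 4 + 2 = 80
distinct = 406 − 80 = 326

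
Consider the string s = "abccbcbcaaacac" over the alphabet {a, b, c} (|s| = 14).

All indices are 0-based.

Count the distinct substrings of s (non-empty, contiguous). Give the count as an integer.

87

sorted suffixes:
  #0 SA[0]=8  'aaacac'
  #1 SA[1]=9  'aacac'
  #2 SA[2]=0  'abccbcbcaaacac'
  #3 SA[3]=12  'ac'
  #4 SA[4]=10  'acac'
  #5 SA[5]=6  'bcaaacac'
  #6 SA[6]=4  'bcbcaaacac'
  #7 SA[7]=1  'bccbcbcaaacac'
  #8 SA[8]=13  'c'
  #9 SA[9]=7  'caaacac'
  #10 SA[10]=11  'cac'
  #11 SA[11]=5  'cbcaaacac'
  #12 SA[12]=3  'cbcbcaaacac'
  #13 SA[13]=2  'ccbcbcaaacac'

SA = [8, 9, 0, 12, 10, 6, 4, 1, 13, 7, 11, 5, 3, 2]
rank  pair      lcp
   1  s[8:],s[9:]  2  'aa'
   2  s[9:],s[0:]  1  'a'
   3  s[0:],s[12:]  1  'a'
   4  s[12:],s[10:]  2  'ac'
   5  s[10:],s[6:]  0  ''
   6  s[6:],s[4:]  2  'bc'
   7  s[4:],s[1:]  2  'bc'
   8  s[1:],s[13:]  0  ''
   9  s[13:],s[7:]  1  'c'
  10  s[7:],s[11:]  2  'ca'
  11  s[11:],s[5:]  1  'c'
  12  s[5:],s[3:]  3  'cbc'
  13  s[3:],s[2:]  1  'c'

n(n+1)/2 = 14·15/2 = 105
Σ LCP = 0 + 2 + 1 + 1 + 2 + 0 + 2 + 2 + 0 + 1 + 2 + 1 + 3 + 1 = 18
distinct = 105 − 18 = 87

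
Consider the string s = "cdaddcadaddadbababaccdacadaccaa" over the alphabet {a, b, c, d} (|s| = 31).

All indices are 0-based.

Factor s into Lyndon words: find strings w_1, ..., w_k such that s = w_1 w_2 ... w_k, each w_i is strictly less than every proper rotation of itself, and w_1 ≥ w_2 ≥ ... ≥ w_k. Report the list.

emit factor 1: 'cd' (i=0, period=2)
emit factor 2: 'addc' (i=2, period=4)
emit factor 3: 'adaddadb' (i=6, period=8)
emit factor 4: 'ababaccdacadacc' (i=14, period=15)
emit factor 5: 'a' (i=29, period=1)
emit factor 6: 'a' (i=30, period=1)

["cd", "addc", "adaddadb", "ababaccdacadacc", "a", "a"]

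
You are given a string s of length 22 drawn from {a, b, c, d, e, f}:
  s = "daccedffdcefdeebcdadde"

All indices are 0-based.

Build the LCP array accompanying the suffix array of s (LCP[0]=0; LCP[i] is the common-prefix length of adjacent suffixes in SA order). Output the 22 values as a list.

rank | idx | suffix
   0 |   1 | accedffdcefdeebcdadde
   1 |  18 | adde
   2 |  15 | bcdadde
   3 |   2 | ccedffdcefdeebcdadde
   4 |  16 | cdadde
   5 |   3 | cedffdcefdeebcdadde
   6 |   9 | cefdeebcdadde
   7 |   0 | daccedffdcefdeebcdadde
   8 |  17 | dadde
   9 |   8 | dcefdeebcdadde
  10 |  19 | dde
  11 |  20 | de
  12 |  12 | deebcdadde
  13 |   5 | dffdcefdeebcdadde
  14 |  21 | e
  15 |  14 | ebcdadde
  16 |   4 | edffdcefdeebcdadde
  17 |  13 | eebcdadde
  18 |  10 | efdeebcdadde
  19 |   7 | fdcefdeebcdadde
  20 |  11 | fdeebcdadde
  21 |   6 | ffdcefdeebcdadde

SA = [1, 18, 15, 2, 16, 3, 9, 0, 17, 8, 19, 20, 12, 5, 21, 14, 4, 13, 10, 7, 11, 6]
i: (SA[i-1],SA[i]) lcp shared
  1: (1,18) 1 'a'
  2: (18,15) 0 ''
  3: (15,2) 0 ''
  4: (2,16) 1 'c'
  5: (16,3) 1 'c'
  6: (3,9) 2 'ce'
  7: (9,0) 0 ''
  8: (0,17) 2 'da'
  9: (17,8) 1 'd'
  10: (8,19) 1 'd'
  11: (19,20) 1 'd'
  12: (20,12) 2 'de'
  13: (12,5) 1 'd'
  14: (5,21) 0 ''
  15: (21,14) 1 'e'
  16: (14,4) 1 'e'
  17: (4,13) 1 'e'
  18: (13,10) 1 'e'
  19: (10,7) 0 ''
  20: (7,11) 2 'fd'
  21: (11,6) 1 'f'

[0, 1, 0, 0, 1, 1, 2, 0, 2, 1, 1, 1, 2, 1, 0, 1, 1, 1, 1, 0, 2, 1]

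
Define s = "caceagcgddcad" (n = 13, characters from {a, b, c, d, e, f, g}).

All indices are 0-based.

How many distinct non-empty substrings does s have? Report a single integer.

sorted suffixes:
  #0 SA[0]=1  'aceagcgddcad'
  #1 SA[1]=11  'ad'
  #2 SA[2]=4  'agcgddcad'
  #3 SA[3]=0  'caceagcgddcad'
  #4 SA[4]=10  'cad'
  #5 SA[5]=2  'ceagcgddcad'
  #6 SA[6]=6  'cgddcad'
  #7 SA[7]=12  'd'
  #8 SA[8]=9  'dcad'
  #9 SA[9]=8  'ddcad'
  #10 SA[10]=3  'eagcgddcad'
  #11 SA[11]=5  'gcgddcad'
  #12 SA[12]=7  'gddcad'

SA = [1, 11, 4, 0, 10, 2, 6, 12, 9, 8, 3, 5, 7]
i: (SA[i-1],SA[i]) lcp shared
  1: (1,11) 1 'a'
  2: (11,4) 1 'a'
  3: (4,0) 0 ''
  4: (0,10) 2 'ca'
  5: (10,2) 1 'c'
  6: (2,6) 1 'c'
  7: (6,12) 0 ''
  8: (12,9) 1 'd'
  9: (9,8) 1 'd'
  10: (8,3) 0 ''
  11: (3,5) 0 ''
  12: (5,7) 1 'g'

n(n+1)/2 = 13·14/2 = 91
Σ LCP = 0 + 1 + 1 + 0 + 2 + 1 + 1 + 0 + 1 + 1 + 0 + 0 + 1 = 9
distinct = 91 − 9 = 82

82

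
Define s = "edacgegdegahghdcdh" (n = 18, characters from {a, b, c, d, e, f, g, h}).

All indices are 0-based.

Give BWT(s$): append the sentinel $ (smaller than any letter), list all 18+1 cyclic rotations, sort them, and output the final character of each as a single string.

rank  rotation             last
    0  $edacgegdegahghdcdh  h
    1  acgegdegahghdcdh$ed  d
    2  ahghdcdh$edacgegdeg  g
    3  cdh$edacgegdegahghd  d
    4  cgegdegahghdcdh$eda  a
    5  dacgegdegahghdcdh$e  e
    6  dcdh$edacgegdegahgh  h
    7  degahghdcdh$edacgeg  g
    8  dh$edacgegdegahghdc  c
    9  edacgegdegahghdcdh$  $
   10  egahghdcdh$edacgegd  d
   11  egdegahghdcdh$edacg  g
   12  gahghdcdh$edacgegde  e
   13  gdegahghdcdh$edacge  e
   14  gegdegahghdcdh$edac  c
   15  ghdcdh$edacgegdegah  h
   16  h$edacgegdegahghdcd  d
   17  hdcdh$edacgegdegahg  g
   18  hghdcdh$edacgegdega  a

hdgdaehgc$dgeechdga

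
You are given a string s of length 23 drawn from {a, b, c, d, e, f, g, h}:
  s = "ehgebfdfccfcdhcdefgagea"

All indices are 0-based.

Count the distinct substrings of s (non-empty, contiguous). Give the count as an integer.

sorted suffixes:
  #0 SA[0]=22  'a'
  #1 SA[1]=19  'agea'
  #2 SA[2]=4  'bfdfccfcdhcdefgagea'
  #3 SA[3]=8  'ccfcdhcdefgagea'
  #4 SA[4]=14  'cdefgagea'
  #5 SA[5]=11  'cdhcdefgagea'
  #6 SA[6]=9  'cfcdhcdefgagea'
  #7 SA[7]=15  'defgagea'
  #8 SA[8]=6  'dfccfcdhcdefgagea'
  #9 SA[9]=12  'dhcdefgagea'
  #10 SA[10]=21  'ea'
  #11 SA[11]=3  'ebfdfccfcdhcdefgagea'
  #12 SA[12]=16  'efgagea'
  #13 SA[13]=0  'ehgebfdfccfcdhcdefgagea'
  #14 SA[14]=7  'fccfcdhcdefgagea'
  #15 SA[15]=10  'fcdhcdefgagea'
  #16 SA[16]=5  'fdfccfcdhcdefgagea'
  #17 SA[17]=17  'fgagea'
  #18 SA[18]=18  'gagea'
  #19 SA[19]=20  'gea'
  #20 SA[20]=2  'gebfdfccfcdhcdefgagea'
  #21 SA[21]=13  'hcdefgagea'
  #22 SA[22]=1  'hgebfdfccfcdhcdefgagea'

SA = [22, 19, 4, 8, 14, 11, 9, 15, 6, 12, 21, 3, 16, 0, 7, 10, 5, 17, 18, 20, 2, 13, 1]
rank  pair      lcp
   1  s[22:],s[19:]  1  'a'
   2  s[19:],s[4:]  0  ''
   3  s[4:],s[8:]  0  ''
   4  s[8:],s[14:]  1  'c'
   5  s[14:],s[11:]  2  'cd'
   6  s[11:],s[9:]  1  'c'
   7  s[9:],s[15:]  0  ''
   8  s[15:],s[6:]  1  'd'
   9  s[6:],s[12:]  1  'd'
  10  s[12:],s[21:]  0  ''
  11  s[21:],s[3:]  1  'e'
  12  s[3:],s[16:]  1  'e'
  13  s[16:],s[0:]  1  'e'
  14  s[0:],s[7:]  0  ''
  15  s[7:],s[10:]  2  'fc'
  16  s[10:],s[5:]  1  'f'
  17  s[5:],s[17:]  1  'f'
  18  s[17:],s[18:]  0  ''
  19  s[18:],s[20:]  1  'g'
  20  s[20:],s[2:]  2  'ge'
  21  s[2:],s[13:]  0  ''
  22  s[13:],s[1:]  1  'h'

n(n+1)/2 = 23·24/2 = 276
Σ LCP = 0 + 1 + 0 + 0 + 1 + 2 + 1 + 0 + 1 + 1 + 0 + 1 + 1 + 1 + 0 + 2 + 1 + 1 + 0 + 1 + 2 + 0 + 1 = 18
distinct = 276 − 18 = 258

258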